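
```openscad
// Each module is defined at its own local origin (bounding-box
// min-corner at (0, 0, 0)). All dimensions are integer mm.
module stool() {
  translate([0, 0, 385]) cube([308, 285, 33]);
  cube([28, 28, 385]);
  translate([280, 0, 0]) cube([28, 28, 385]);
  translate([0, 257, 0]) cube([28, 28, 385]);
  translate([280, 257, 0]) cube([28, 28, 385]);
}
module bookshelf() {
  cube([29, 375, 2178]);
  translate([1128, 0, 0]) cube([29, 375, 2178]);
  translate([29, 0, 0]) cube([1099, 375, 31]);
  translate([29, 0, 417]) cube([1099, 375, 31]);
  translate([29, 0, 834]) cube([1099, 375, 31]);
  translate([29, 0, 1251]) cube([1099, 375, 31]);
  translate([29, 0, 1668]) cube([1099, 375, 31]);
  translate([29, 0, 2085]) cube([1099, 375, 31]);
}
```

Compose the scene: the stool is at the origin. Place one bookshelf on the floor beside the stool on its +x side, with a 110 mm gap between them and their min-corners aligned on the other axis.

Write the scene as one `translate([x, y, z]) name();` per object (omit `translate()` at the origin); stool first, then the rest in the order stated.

stool();
translate([418, 0, 0]) bookshelf();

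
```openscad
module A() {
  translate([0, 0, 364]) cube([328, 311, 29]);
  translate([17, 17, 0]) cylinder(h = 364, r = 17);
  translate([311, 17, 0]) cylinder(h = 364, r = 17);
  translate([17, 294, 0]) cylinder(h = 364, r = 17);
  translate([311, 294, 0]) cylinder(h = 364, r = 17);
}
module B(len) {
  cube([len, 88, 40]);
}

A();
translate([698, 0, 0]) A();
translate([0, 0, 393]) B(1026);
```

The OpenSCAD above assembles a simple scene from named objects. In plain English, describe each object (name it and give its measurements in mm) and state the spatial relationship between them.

A is a four-legged stool. The seat is a 328×311×29 mm slab whose top surface is at z = 393 mm; four round legs, each 34 mm in diameter, run from the floor (z = 0) to the underside of the seat, each leg's axis is inset half a diameter from the nearest pair of seat edges (so the leg's bounding box is flush with the corner).

B is a rectangular beam 1026 mm long (x), 88 mm deep (y), 40 mm thick (z).

The beam spans the tops of two stools placed 370 mm apart, resting at z = 393 mm.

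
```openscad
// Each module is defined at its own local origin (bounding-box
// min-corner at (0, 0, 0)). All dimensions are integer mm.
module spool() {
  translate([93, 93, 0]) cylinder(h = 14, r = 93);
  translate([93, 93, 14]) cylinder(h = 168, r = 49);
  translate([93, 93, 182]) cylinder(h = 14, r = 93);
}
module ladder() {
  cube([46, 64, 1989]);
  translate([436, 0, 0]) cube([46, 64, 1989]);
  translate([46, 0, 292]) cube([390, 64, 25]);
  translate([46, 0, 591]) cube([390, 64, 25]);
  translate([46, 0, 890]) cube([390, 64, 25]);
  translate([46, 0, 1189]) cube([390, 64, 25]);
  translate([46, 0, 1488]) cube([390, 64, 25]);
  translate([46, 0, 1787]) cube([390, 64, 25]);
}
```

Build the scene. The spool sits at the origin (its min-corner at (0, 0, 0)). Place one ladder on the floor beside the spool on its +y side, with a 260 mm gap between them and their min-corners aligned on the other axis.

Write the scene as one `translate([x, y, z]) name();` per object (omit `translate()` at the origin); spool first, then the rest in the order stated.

spool();
translate([0, 446, 0]) ladder();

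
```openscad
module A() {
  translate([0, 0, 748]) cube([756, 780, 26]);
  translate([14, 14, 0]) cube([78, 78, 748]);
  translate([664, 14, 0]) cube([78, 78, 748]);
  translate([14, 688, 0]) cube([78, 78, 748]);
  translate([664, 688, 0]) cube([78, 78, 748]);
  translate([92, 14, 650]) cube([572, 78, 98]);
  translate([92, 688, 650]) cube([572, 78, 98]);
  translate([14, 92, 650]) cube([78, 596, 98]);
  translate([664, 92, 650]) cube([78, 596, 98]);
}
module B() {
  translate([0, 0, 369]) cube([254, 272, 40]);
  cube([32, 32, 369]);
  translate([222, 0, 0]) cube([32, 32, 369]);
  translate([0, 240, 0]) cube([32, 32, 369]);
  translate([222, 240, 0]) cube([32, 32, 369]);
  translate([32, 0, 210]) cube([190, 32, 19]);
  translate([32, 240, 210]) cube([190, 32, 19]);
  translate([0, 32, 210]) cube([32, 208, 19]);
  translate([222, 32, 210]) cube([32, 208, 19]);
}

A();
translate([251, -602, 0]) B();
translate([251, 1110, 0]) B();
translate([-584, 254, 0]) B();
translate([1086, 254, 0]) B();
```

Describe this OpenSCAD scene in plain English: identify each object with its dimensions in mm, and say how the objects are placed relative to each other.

A is a table: top 756 mm (x) × 780 mm (y), 26 mm thick, upper face at z = 774 mm, on four 78×78 mm square legs, each inset 14 mm from the nearest pair of top edges, running from z = 0 to the bottom of the top. Four apron rails, 78 mm thick and 98 mm tall, run between adjacent legs with their top edges flush with the underside of the top and their outer faces flush with the legs' outer faces.

B is a simple wooden stool: a rectangular seat 254 mm (x) by 272 mm (y), 40 mm thick, top face at z = 409 mm, on four square legs, each 32×32 mm in cross-section. The legs rest on z = 0, each flush with a corner of the seat. Four stretchers, 32 mm wide and 19 mm tall, connect adjacent legs with their undersides at z = 210 mm, each running between the inner faces of the legs it joins and aligned with the legs' outer faces on the other axis.

Four stools sit around the table at the −y, +y, −x, +x sides.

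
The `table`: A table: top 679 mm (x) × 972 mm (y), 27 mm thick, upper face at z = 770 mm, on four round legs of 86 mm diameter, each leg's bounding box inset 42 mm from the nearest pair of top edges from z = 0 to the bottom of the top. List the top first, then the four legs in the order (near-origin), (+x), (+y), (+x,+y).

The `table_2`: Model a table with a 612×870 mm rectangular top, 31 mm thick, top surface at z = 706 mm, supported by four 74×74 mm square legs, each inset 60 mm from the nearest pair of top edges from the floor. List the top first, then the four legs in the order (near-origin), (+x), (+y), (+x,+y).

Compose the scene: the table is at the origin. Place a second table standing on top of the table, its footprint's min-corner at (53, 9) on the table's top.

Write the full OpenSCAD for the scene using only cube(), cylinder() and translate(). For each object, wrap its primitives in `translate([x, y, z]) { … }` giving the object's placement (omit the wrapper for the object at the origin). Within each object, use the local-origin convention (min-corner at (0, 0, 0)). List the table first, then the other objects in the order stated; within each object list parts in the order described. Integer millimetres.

translate([0, 0, 743]) cube([679, 972, 27]);
translate([85, 85, 0]) cylinder(h = 743, r = 43);
translate([594, 85, 0]) cylinder(h = 743, r = 43);
translate([85, 887, 0]) cylinder(h = 743, r = 43);
translate([594, 887, 0]) cylinder(h = 743, r = 43);
translate([53, 9, 770]) {
  translate([0, 0, 675]) cube([612, 870, 31]);
  translate([60, 60, 0]) cube([74, 74, 675]);
  translate([478, 60, 0]) cube([74, 74, 675]);
  translate([60, 736, 0]) cube([74, 74, 675]);
  translate([478, 736, 0]) cube([74, 74, 675]);
}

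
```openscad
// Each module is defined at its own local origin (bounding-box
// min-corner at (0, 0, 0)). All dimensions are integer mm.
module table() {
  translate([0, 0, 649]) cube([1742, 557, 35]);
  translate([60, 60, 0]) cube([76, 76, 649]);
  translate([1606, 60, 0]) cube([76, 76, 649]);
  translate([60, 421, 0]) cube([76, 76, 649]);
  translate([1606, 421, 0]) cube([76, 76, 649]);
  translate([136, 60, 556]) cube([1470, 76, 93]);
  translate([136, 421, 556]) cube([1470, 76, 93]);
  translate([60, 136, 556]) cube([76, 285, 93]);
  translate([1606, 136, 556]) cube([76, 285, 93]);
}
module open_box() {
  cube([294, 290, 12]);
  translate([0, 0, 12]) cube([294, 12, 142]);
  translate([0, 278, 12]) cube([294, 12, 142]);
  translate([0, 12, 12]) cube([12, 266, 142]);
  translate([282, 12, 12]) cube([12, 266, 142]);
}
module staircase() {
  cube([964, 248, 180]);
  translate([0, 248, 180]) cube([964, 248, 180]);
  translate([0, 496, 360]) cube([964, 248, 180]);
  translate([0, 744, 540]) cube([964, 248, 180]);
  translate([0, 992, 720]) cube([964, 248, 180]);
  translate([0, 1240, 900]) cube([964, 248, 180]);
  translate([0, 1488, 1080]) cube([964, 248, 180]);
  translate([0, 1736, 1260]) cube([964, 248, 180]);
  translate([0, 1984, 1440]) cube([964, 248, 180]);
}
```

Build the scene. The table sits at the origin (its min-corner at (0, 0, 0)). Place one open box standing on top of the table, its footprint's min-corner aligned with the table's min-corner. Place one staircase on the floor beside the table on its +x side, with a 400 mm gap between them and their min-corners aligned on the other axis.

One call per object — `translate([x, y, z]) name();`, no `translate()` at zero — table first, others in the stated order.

table();
translate([0, 0, 684]) open_box();
translate([2142, 0, 0]) staircase();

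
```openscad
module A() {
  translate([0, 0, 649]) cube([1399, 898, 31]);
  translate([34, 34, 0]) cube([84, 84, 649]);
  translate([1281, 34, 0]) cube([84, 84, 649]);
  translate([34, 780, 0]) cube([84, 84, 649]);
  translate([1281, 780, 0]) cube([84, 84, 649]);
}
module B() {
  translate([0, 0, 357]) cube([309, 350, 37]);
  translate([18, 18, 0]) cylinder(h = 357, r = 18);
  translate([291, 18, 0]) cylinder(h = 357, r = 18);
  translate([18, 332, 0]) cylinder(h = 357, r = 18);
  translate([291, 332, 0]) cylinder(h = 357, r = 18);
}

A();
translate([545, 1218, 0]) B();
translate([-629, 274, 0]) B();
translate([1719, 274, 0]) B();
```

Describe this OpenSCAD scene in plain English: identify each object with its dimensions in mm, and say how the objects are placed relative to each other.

A is a rectangular dining table. The top is 1399×898×31 mm with its upper surface at z = 680 mm. It stands on four 84×84 mm square legs, each inset 34 mm from the nearest pair of top edges, running from the floor to the underside of the top.

B is a simple wooden stool: a rectangular seat 309 mm (x) by 350 mm (y), 37 mm thick, top face at z = 394 mm, on four round legs, each 36 mm in diameter. The legs rest on z = 0, each leg's axis is inset half a diameter from the nearest pair of seat edges (so the leg's bounding box is flush with the corner).

Three stools sit around the table at the +y, −x, +x sides.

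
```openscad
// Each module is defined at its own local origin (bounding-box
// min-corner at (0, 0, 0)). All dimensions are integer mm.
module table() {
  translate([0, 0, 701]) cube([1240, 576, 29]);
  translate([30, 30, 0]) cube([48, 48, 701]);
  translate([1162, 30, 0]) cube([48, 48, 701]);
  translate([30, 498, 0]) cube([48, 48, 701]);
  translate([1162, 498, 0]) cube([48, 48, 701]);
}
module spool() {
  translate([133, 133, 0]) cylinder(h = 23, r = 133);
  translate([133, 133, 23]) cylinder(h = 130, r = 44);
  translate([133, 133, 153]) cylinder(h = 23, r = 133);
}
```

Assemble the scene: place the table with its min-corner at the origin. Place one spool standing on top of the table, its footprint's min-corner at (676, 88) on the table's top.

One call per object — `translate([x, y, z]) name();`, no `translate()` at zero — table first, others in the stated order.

table();
translate([676, 88, 730]) spool();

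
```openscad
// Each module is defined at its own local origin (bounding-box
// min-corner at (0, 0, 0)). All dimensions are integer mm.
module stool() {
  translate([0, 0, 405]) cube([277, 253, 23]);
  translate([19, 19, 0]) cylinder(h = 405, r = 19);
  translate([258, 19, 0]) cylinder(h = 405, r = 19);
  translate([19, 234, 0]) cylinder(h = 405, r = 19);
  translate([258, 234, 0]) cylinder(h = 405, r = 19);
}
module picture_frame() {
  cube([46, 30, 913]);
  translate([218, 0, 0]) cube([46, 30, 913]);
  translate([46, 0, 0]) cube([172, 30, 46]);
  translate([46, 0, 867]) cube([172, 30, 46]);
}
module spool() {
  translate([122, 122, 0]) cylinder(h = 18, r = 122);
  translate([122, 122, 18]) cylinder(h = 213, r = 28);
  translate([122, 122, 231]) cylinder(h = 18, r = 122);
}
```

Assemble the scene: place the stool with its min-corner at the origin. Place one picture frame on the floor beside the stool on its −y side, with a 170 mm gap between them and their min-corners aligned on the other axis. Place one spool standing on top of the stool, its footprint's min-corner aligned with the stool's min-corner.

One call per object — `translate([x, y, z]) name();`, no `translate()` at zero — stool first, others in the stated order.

stool();
translate([0, -200, 0]) picture_frame();
translate([0, 0, 428]) spool();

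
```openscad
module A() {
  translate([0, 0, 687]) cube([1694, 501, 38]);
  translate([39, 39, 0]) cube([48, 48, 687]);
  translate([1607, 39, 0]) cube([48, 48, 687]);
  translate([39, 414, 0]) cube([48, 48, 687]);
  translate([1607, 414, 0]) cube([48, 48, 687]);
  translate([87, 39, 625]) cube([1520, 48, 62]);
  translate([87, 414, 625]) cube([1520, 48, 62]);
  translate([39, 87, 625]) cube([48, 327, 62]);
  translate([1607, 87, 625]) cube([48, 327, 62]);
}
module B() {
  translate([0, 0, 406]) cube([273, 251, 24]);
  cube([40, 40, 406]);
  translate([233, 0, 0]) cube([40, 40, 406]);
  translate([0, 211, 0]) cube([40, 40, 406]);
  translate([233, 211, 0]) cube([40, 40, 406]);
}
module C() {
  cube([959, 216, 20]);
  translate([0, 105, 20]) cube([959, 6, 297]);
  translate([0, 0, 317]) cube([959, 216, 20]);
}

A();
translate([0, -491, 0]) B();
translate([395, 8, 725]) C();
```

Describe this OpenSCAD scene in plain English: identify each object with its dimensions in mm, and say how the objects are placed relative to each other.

A is a table with a 1694×501 mm rectangular top, 38 mm thick, top surface at z = 725 mm, supported by four 48×48 mm square legs, each inset 39 mm from the nearest pair of top edges, running from the floor. Four apron rails, 48 mm thick and 62 mm tall, run between adjacent legs with their top edges flush with the underside of the top and their outer faces flush with the legs' outer faces.

B is a simple wooden stool: a rectangular seat 273 mm (x) by 251 mm (y), 24 mm thick, top face at z = 430 mm, on four square legs, each 40×40 mm in cross-section. The legs rest on z = 0, each flush with a corner of the seat.

C is an I-beam lying along x, 959 mm long. Overall section height 337 mm. Two flanges 216 mm wide (y) and 20 mm thick, one on the floor and one at the top; a web 6 mm thick runs between them, centred on the flange width.

The stool is on the floor beside the table on its −y side. The I-beam is on top of the table.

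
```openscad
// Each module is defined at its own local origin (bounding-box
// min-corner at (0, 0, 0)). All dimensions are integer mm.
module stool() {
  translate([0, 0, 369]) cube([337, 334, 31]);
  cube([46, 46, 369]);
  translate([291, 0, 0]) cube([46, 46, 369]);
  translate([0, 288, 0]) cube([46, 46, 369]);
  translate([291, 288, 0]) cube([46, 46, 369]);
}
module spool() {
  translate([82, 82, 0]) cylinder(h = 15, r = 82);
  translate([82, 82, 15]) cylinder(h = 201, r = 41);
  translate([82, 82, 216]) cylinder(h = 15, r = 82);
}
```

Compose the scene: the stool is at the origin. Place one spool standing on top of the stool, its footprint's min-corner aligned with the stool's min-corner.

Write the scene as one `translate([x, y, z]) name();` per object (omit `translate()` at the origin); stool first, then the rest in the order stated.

stool();
translate([0, 0, 400]) spool();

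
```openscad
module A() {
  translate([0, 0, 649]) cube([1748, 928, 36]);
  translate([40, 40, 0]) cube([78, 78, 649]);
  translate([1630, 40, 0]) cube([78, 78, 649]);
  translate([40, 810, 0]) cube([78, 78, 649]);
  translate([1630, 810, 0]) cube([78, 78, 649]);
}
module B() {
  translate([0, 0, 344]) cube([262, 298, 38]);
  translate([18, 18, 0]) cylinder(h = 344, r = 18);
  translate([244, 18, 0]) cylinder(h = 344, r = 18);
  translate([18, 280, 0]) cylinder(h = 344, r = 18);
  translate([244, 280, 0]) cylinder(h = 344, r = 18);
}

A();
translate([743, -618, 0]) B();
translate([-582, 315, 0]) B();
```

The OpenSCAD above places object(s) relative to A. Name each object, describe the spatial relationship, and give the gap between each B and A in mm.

A is a table. B is a stool. Two stools sit around the table at the −y, −x sides. The gap between each stool and the table is 320 mm.

Each stool's nearest face is 320 mm from the table's bounding box.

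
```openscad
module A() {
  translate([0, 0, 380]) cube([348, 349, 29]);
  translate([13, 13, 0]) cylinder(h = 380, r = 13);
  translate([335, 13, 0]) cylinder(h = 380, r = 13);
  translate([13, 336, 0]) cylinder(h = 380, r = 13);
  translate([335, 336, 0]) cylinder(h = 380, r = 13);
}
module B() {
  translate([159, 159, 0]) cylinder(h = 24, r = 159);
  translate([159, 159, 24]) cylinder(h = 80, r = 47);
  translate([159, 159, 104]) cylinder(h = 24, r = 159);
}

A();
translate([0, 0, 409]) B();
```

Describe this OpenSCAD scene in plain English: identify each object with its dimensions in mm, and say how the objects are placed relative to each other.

A is a simple wooden stool: a rectangular seat 348 mm (x) by 349 mm (y), 29 mm thick, top face at z = 409 mm, on four round legs, each 26 mm in diameter. The legs rest on z = 0, each leg's axis is inset half a diameter from the nearest pair of seat edges (so the leg's bounding box is flush with the corner).

B is a spool: two coaxial disc flanges of radius 159 mm and thickness 24 mm, joined by a core cylinder of radius 47 mm and height 80 mm. The lower flange rests on z = 0 and the three cylinders share a vertical axis.

The spool is on top of the stool.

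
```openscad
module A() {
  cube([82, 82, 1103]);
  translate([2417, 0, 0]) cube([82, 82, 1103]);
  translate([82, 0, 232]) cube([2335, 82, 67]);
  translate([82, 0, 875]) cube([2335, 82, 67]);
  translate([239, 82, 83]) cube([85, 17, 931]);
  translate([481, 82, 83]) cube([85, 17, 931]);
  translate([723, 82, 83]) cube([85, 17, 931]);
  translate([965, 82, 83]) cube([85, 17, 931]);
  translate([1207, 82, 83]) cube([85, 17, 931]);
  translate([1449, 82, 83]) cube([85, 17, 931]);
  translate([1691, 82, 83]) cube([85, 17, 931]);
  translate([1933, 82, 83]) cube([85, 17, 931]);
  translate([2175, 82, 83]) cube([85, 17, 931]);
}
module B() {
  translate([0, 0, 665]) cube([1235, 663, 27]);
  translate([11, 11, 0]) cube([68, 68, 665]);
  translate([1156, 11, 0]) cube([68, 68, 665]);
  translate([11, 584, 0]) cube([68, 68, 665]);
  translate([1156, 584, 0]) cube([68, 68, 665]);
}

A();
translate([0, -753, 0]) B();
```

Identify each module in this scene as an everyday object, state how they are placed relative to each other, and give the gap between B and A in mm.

The table's nearest face is 90 mm from the fence section's −y face.

A is a fence section. B is a table. The table is on the floor beside the fence section on its −y side. The gap between the table and the fence section is 90 mm.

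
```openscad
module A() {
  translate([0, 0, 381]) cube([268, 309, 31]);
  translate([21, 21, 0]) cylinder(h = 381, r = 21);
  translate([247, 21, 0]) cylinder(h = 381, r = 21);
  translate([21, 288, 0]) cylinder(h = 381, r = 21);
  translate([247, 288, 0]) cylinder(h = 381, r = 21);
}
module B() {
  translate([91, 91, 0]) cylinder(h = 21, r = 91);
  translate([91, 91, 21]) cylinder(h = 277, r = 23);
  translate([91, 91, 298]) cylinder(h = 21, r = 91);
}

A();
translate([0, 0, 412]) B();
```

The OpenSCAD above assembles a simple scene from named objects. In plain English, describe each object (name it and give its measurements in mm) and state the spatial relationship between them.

A is a four-legged stool. The seat is 268×309 mm, 31 mm thick, top at z = 412 mm. It stands on four round legs, each 42 mm in diameter, from z = 0 to the seat underside, each leg's axis is inset half a diameter from the nearest pair of seat edges (so the leg's bounding box is flush with the corner).

B is a spool: two coaxial disc flanges of radius 91 mm and thickness 21 mm, joined by a core cylinder of radius 23 mm and height 277 mm. The lower flange rests on z = 0 and the three cylinders share a vertical axis.

The spool is on top of the stool.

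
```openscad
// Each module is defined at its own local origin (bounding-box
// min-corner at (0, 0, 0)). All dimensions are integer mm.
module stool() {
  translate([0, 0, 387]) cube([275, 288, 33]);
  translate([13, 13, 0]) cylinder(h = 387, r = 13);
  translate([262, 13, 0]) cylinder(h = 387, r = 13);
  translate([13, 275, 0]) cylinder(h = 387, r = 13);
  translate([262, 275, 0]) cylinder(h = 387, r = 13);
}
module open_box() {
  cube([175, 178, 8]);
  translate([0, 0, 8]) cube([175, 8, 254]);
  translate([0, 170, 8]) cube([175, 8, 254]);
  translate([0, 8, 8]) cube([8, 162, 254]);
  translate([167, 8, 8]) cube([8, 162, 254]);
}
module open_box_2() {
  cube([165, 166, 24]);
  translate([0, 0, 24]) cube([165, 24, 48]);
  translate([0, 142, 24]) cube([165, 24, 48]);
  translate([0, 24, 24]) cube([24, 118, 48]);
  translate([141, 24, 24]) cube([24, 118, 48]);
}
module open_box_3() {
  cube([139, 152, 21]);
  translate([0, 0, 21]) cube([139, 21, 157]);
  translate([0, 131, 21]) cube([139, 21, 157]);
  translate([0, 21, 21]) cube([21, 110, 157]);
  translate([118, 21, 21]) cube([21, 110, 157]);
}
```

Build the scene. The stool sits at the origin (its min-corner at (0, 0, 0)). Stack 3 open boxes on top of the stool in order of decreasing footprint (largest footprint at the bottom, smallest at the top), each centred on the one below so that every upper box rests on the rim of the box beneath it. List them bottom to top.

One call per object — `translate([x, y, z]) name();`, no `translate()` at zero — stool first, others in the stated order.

stool();
translate([50, 55, 420]) open_box();
translate([55, 61, 682]) open_box_2();
translate([68, 68, 754]) open_box_3();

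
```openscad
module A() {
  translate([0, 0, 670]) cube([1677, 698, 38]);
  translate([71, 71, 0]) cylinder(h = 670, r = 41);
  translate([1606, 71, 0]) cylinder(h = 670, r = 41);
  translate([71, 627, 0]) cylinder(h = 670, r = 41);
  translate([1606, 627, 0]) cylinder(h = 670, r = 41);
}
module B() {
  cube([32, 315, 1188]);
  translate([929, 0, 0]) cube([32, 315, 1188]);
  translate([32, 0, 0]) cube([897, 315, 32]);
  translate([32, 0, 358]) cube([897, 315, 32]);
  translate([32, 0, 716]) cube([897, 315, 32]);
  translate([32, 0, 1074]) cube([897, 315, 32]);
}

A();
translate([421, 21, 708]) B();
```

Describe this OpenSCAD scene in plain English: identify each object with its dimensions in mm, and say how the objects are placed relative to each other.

A is a table with a 1677×698 mm rectangular top, 38 mm thick, top surface at z = 708 mm, supported by four round legs of 82 mm diameter, each leg's bounding box inset 30 mm from the nearest pair of top edges, running from the floor.

B is an open bookshelf. Two side panels, each 32 mm thick, 315 mm deep and 1188 mm tall, stand 961 mm apart (outside-to-outside). Between them sit 4 shelves, each 32 mm thick and 315 mm deep, spanning the full gap between the sides. The bottom shelf rests on the floor (its underside at z = 0) and the clear gap between one shelf's top and the next shelf's underside is 326 mm.

The bookshelf is on top of the table.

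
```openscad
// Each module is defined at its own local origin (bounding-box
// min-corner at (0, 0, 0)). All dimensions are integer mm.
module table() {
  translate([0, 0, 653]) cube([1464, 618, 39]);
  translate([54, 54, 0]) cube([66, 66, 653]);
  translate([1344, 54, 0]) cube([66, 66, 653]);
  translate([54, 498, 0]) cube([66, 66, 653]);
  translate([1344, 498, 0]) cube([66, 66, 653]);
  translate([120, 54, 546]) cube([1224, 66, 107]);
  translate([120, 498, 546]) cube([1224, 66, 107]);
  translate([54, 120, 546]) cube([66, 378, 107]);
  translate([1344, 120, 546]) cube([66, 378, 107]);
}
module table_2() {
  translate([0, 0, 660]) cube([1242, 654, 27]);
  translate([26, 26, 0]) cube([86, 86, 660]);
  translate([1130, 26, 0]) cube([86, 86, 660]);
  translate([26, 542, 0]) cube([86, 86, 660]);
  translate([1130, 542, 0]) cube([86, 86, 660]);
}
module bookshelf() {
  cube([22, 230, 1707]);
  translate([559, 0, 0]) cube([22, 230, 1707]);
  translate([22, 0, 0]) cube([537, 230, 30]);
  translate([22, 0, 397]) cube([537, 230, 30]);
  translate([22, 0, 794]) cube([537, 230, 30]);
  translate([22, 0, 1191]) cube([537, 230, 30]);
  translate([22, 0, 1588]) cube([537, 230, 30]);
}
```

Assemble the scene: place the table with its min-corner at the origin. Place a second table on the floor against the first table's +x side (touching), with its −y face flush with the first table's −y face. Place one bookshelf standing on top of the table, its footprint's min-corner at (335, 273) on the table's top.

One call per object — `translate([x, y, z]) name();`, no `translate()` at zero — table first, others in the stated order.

table();
translate([1464, 0, 0]) table_2();
translate([335, 273, 692]) bookshelf();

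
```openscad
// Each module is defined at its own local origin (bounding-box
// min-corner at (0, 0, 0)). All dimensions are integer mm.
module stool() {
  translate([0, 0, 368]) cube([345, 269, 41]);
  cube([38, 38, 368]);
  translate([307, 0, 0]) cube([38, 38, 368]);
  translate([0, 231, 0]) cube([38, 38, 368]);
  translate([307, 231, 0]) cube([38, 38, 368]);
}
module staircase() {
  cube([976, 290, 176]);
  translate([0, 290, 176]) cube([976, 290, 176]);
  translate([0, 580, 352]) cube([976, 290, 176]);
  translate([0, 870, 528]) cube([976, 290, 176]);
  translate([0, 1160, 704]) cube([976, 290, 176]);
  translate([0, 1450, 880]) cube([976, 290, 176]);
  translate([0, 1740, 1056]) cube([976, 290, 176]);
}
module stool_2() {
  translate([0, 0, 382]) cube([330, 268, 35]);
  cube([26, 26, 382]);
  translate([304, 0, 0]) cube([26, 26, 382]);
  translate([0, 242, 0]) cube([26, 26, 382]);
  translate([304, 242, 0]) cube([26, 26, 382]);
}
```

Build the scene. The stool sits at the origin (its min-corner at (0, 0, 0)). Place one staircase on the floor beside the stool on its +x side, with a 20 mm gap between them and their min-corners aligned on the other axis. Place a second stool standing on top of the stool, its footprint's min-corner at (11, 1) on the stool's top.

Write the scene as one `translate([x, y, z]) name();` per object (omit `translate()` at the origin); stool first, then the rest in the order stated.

stool();
translate([365, 0, 0]) staircase();
translate([11, 1, 409]) stool_2();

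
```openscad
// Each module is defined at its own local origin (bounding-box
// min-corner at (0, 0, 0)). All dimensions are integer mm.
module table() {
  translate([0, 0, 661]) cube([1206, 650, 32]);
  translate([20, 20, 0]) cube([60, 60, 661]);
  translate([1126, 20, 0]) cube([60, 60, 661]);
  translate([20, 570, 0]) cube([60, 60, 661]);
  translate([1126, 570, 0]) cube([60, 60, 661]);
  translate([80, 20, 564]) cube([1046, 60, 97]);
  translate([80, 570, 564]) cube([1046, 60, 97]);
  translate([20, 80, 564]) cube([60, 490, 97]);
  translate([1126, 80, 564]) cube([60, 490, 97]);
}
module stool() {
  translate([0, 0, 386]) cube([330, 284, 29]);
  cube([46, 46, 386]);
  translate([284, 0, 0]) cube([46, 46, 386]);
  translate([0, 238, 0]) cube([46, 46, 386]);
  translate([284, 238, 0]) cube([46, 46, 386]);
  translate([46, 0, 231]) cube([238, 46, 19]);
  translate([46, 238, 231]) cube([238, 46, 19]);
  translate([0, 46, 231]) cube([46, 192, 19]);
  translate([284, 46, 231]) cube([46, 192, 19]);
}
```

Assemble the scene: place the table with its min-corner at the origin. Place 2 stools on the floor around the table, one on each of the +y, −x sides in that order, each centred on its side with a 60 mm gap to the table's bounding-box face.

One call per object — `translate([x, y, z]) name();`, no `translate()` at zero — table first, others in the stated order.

table();
translate([438, 710, 0]) stool();
translate([-390, 183, 0]) stool();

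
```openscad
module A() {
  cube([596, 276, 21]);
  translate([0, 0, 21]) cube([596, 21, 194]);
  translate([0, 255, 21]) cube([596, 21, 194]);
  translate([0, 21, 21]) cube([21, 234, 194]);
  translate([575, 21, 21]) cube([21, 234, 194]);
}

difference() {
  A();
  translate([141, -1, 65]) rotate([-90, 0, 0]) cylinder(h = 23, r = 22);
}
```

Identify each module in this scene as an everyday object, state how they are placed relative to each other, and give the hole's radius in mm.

The subtracted cylinder has r = 22 mm.

A is an open box. The open box has a circular hole through its front wall. The hole's radius is 22 mm.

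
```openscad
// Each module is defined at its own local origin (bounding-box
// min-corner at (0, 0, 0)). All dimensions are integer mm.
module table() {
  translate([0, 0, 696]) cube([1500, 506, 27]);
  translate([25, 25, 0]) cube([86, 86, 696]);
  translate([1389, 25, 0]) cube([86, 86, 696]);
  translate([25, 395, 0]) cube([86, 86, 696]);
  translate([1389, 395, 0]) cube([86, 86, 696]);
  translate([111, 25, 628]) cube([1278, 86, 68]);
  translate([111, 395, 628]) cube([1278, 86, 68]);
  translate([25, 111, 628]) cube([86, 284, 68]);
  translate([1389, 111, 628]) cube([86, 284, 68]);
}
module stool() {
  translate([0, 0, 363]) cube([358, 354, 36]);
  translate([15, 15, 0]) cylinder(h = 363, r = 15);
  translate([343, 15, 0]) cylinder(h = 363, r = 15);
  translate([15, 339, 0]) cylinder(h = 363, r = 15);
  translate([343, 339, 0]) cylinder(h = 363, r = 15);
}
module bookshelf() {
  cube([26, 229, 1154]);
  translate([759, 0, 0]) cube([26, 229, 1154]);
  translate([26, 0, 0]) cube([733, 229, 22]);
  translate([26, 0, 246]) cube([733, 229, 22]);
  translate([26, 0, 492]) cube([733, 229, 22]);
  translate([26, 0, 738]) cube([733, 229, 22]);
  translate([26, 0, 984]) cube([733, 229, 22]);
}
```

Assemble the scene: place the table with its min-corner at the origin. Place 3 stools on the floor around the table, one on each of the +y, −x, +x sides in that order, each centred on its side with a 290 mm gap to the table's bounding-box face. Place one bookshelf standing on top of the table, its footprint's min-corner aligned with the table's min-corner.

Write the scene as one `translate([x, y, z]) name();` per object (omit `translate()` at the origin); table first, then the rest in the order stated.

table();
translate([571, 796, 0]) stool();
translate([-648, 76, 0]) stool();
translate([1790, 76, 0]) stool();
translate([0, 0, 723]) bookshelf();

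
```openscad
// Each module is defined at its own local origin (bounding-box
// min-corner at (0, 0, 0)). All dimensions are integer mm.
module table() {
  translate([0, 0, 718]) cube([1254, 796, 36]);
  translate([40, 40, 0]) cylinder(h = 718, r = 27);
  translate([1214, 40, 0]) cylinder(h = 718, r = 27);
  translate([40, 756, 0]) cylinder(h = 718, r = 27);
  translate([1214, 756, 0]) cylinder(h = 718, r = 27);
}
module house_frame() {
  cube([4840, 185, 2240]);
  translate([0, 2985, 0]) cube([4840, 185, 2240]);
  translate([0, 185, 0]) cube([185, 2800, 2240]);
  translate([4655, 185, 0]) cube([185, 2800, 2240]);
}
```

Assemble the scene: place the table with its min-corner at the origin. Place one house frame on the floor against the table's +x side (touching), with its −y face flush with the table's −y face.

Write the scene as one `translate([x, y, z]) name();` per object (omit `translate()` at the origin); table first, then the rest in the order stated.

table();
translate([1254, 0, 0]) house_frame();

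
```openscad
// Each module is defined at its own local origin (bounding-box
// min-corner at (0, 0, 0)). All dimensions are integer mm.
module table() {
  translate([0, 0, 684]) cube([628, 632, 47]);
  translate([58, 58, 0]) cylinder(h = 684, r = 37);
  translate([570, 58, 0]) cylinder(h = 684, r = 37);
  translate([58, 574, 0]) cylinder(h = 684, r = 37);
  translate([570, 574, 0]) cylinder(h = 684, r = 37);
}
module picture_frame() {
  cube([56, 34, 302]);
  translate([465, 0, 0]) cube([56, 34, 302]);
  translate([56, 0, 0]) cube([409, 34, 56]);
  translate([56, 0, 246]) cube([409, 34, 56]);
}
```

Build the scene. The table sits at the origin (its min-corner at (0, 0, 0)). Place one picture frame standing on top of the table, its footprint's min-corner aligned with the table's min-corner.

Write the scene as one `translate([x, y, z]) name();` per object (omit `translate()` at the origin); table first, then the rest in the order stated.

table();
translate([0, 0, 731]) picture_frame();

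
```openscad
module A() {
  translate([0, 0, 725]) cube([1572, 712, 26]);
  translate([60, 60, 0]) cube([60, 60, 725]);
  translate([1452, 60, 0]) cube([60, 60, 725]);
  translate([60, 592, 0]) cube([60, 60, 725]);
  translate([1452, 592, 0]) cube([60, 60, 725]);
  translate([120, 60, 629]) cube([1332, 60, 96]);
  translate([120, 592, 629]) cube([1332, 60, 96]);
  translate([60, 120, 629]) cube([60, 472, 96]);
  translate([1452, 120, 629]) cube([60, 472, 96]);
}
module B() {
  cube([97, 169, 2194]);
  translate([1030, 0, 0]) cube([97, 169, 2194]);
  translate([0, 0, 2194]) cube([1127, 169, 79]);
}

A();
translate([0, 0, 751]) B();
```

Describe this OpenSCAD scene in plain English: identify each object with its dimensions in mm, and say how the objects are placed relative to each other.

A is a table: top 1572 mm (x) × 712 mm (y), 26 mm thick, upper face at z = 751 mm, on four 60×60 mm square legs, each inset 60 mm from the nearest pair of top edges, running from z = 0 to the bottom of the top. Four apron rails, 60 mm thick and 96 mm tall, run between adjacent legs with their top edges flush with the underside of the top and their outer faces flush with the legs' outer faces.

B is a rectangular door frame: two vertical jambs of 97×169 mm section, 2194 mm tall, with a clear opening 933 mm wide between their inner faces. A header 79 mm tall and 169 mm deep lies on top of the jambs and spans the full outside width.

The door frame is on top of the table.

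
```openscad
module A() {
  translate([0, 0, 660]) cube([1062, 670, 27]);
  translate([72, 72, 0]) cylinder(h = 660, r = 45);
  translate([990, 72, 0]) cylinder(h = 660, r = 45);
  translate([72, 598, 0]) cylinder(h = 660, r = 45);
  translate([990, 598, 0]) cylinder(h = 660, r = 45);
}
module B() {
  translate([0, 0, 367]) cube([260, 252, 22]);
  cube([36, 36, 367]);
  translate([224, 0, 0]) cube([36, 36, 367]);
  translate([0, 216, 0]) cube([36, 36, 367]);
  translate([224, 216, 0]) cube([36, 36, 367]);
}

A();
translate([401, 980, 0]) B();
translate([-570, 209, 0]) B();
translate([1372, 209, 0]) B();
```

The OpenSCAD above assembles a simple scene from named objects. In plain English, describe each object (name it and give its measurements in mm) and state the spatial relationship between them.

A is a rectangular dining table. The top is 1062×670×27 mm with its upper surface at z = 687 mm. It stands on four round legs of 90 mm diameter, each leg's bounding box inset 27 mm from the nearest pair of top edges, running from the floor to the underside of the top.

B is a four-legged stool. The seat is 260×252 mm, 22 mm thick, top at z = 389 mm. It stands on four square legs, each 36×36 mm in cross-section, from z = 0 to the seat underside, each flush with a corner of the seat.

Three stools sit around the table at the +y, −x, +x sides.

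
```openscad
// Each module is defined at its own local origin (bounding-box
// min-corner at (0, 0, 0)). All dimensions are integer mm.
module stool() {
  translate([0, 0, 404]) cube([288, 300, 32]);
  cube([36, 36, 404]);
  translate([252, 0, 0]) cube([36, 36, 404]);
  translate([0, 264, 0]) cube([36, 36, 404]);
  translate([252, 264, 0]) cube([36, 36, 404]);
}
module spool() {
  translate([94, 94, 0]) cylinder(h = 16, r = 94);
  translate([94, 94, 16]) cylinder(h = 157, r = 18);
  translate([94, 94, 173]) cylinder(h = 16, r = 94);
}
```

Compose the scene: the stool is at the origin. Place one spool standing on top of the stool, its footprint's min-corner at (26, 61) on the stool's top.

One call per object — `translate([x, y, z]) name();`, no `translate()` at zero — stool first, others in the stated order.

stool();
translate([26, 61, 436]) spool();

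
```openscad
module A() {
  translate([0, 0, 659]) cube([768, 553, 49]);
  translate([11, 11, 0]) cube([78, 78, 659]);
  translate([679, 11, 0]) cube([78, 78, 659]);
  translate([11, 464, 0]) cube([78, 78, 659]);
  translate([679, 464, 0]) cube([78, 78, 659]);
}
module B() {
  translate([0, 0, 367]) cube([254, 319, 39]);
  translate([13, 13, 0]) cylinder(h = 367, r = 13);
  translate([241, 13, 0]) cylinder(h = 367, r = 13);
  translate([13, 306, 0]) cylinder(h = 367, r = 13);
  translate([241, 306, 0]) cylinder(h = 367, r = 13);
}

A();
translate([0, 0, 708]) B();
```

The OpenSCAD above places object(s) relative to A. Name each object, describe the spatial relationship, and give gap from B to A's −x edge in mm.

A is a table. B is a stool. The stool is on top of the table. The gap from the stool to the table's −x edge is 0 mm.

The stool's min-x is at 0; the table's min-x is 0; gap = 0 mm.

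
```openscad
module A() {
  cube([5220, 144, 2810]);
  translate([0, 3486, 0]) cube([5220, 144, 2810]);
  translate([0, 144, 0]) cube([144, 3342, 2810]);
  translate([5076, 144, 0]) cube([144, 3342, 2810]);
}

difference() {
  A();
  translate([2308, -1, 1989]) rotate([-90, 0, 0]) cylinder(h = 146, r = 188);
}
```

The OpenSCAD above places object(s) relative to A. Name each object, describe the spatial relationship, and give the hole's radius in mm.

The subtracted cylinder has r = 188 mm.

A is a house frame. The house frame has a circular hole through its front wall. The hole's radius is 188 mm.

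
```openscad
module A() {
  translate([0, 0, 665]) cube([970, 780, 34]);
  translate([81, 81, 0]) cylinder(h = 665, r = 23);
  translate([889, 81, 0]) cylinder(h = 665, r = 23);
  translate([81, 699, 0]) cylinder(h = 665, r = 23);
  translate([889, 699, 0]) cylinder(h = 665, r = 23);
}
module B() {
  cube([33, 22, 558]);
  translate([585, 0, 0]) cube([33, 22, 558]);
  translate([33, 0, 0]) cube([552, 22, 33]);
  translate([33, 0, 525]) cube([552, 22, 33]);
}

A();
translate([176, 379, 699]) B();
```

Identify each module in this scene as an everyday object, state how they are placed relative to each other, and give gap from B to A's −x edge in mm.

The picture frame's min-x is at 176; the table's min-x is 0; gap = 176 mm.

A is a table. B is a picture frame. The picture frame is on top of the table, centred. The gap from the picture frame to the table's −x edge is 176 mm.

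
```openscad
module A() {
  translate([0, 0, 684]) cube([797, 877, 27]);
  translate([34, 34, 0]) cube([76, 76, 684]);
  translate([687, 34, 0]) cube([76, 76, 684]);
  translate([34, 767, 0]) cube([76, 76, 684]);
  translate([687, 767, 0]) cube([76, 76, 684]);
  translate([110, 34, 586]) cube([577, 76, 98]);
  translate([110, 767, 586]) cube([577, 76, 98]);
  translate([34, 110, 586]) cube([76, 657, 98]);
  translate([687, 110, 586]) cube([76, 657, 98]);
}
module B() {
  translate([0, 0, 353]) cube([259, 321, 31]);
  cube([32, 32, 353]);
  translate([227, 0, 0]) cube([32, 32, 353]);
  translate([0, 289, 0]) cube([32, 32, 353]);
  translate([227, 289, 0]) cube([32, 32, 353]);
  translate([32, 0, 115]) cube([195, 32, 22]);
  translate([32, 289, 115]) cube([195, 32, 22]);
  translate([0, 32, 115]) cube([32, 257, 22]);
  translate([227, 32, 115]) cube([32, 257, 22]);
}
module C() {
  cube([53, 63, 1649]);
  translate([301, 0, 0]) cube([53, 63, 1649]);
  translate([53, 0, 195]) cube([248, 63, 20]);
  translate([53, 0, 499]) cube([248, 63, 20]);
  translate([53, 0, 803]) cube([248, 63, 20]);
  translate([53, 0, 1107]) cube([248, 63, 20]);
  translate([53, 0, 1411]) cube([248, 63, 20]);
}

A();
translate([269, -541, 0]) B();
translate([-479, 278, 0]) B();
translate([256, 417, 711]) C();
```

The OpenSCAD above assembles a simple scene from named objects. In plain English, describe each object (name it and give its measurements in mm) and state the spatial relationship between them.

A is a table with a 797×877 mm rectangular top, 27 mm thick, top surface at z = 711 mm, supported by four 76×76 mm square legs, each inset 34 mm from the nearest pair of top edges, running from the floor. Four apron rails, 76 mm thick and 98 mm tall, run between adjacent legs with their top edges flush with the underside of the top and their outer faces flush with the legs' outer faces.

B is a four-legged stool. The seat is 259×321 mm, 31 mm thick, top at z = 384 mm. It stands on four square legs, each 32×32 mm in cross-section, from z = 0 to the seat underside, each flush with a corner of the seat. Four stretchers, 32 mm wide and 22 mm tall, connect adjacent legs with their undersides at z = 115 mm, each running between the inner faces of the legs it joins and aligned with the legs' outer faces on the other axis.

C is a straight ladder. Two 53×63 mm vertical rails, 1649 mm tall, stand 354 mm apart (outside-to-outside) with their front faces coplanar on the −y side. 5 rungs, each 63 mm deep and 20 mm tall, span between the inner faces of the rails, front faces flush with the rails. The lowest rung's underside is at z = 195 mm and rungs are spaced 304 mm apart (underside to underside).

Two stools sit around the table at the −y, −x sides. The ladder is on top of the table.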